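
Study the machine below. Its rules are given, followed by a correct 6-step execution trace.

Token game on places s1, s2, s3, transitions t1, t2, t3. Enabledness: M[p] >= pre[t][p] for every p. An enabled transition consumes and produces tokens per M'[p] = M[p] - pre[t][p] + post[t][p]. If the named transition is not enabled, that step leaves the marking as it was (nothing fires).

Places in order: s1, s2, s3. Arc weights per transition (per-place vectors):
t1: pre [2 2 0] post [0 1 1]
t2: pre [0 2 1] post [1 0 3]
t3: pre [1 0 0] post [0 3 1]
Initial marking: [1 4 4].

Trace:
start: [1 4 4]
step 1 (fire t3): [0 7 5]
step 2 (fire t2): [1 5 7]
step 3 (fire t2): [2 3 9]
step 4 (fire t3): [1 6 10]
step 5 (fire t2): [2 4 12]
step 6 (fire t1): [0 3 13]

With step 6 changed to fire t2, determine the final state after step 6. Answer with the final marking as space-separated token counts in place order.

3 2 14

(re-executing from step 6 with the substitution; state before step 6: [2 4 12])
step 6 (fire t2): [3 2 14]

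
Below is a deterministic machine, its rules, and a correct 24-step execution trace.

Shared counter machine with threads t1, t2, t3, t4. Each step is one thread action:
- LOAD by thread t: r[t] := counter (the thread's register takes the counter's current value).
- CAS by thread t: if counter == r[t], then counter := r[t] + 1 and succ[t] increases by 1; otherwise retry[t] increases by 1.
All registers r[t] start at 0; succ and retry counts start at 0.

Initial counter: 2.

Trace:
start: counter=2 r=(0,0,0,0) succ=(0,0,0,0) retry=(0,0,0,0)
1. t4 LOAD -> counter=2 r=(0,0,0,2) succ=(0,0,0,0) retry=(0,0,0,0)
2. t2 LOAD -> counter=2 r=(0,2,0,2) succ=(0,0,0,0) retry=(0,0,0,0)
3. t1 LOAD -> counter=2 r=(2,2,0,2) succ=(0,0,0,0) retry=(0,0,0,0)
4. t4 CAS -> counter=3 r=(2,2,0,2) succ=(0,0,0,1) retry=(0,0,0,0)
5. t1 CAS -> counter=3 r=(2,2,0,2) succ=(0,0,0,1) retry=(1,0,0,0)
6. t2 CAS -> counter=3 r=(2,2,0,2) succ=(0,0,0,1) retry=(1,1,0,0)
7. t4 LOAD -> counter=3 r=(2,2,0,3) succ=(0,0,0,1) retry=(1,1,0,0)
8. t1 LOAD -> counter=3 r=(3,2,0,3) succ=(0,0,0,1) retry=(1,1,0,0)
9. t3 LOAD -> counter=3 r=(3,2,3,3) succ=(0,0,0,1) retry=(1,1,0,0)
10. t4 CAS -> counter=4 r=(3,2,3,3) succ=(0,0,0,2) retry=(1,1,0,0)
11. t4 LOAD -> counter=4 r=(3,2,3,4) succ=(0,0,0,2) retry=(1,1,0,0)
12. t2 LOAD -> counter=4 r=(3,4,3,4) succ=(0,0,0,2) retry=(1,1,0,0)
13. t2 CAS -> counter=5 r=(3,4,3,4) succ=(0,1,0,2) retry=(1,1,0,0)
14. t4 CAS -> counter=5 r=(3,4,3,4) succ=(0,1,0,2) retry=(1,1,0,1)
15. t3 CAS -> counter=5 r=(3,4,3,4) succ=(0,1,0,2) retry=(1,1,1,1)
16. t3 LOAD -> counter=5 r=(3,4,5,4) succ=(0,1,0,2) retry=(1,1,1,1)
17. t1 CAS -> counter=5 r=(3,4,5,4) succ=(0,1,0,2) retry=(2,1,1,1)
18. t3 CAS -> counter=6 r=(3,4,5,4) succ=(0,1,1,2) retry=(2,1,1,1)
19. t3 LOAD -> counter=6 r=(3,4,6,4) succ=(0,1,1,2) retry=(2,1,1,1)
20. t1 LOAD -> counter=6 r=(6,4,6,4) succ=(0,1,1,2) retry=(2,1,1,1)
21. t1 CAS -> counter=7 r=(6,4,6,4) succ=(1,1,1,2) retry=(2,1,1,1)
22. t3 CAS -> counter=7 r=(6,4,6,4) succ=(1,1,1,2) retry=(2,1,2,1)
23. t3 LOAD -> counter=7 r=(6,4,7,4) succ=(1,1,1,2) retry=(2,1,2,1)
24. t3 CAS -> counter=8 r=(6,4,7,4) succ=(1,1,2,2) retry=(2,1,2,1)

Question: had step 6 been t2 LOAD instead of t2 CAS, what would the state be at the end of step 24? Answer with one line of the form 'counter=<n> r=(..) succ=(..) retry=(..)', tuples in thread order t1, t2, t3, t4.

counter=8 r=(6,4,7,4) succ=(1,1,2,2) retry=(2,0,2,1)

(re-executing from step 6 with the substitution; state before step 6: counter=3 r=(2,2,0,2) succ=(0,0,0,1) retry=(1,0,0,0))
6. t2 LOAD -> counter=3 r=(2,3,0,2) succ=(0,0,0,1) retry=(1,0,0,0)
7. t4 LOAD -> counter=3 r=(2,3,0,3) succ=(0,0,0,1) retry=(1,0,0,0)
8. t1 LOAD -> counter=3 r=(3,3,0,3) succ=(0,0,0,1) retry=(1,0,0,0)
9. t3 LOAD -> counter=3 r=(3,3,3,3) succ=(0,0,0,1) retry=(1,0,0,0)
10. t4 CAS -> counter=4 r=(3,3,3,3) succ=(0,0,0,2) retry=(1,0,0,0)
11. t4 LOAD -> counter=4 r=(3,3,3,4) succ=(0,0,0,2) retry=(1,0,0,0)
12. t2 LOAD -> counter=4 r=(3,4,3,4) succ=(0,0,0,2) retry=(1,0,0,0)
13. t2 CAS -> counter=5 r=(3,4,3,4) succ=(0,1,0,2) retry=(1,0,0,0)
14. t4 CAS -> counter=5 r=(3,4,3,4) succ=(0,1,0,2) retry=(1,0,0,1)
15. t3 CAS -> counter=5 r=(3,4,3,4) succ=(0,1,0,2) retry=(1,0,1,1)
16. t3 LOAD -> counter=5 r=(3,4,5,4) succ=(0,1,0,2) retry=(1,0,1,1)
17. t1 CAS -> counter=5 r=(3,4,5,4) succ=(0,1,0,2) retry=(2,0,1,1)
18. t3 CAS -> counter=6 r=(3,4,5,4) succ=(0,1,1,2) retry=(2,0,1,1)
19. t3 LOAD -> counter=6 r=(3,4,6,4) succ=(0,1,1,2) retry=(2,0,1,1)
20. t1 LOAD -> counter=6 r=(6,4,6,4) succ=(0,1,1,2) retry=(2,0,1,1)
21. t1 CAS -> counter=7 r=(6,4,6,4) succ=(1,1,1,2) retry=(2,0,1,1)
22. t3 CAS -> counter=7 r=(6,4,6,4) succ=(1,1,1,2) retry=(2,0,2,1)
23. t3 LOAD -> counter=7 r=(6,4,7,4) succ=(1,1,1,2) retry=(2,0,2,1)
24. t3 CAS -> counter=8 r=(6,4,7,4) succ=(1,1,2,2) retry=(2,0,2,1)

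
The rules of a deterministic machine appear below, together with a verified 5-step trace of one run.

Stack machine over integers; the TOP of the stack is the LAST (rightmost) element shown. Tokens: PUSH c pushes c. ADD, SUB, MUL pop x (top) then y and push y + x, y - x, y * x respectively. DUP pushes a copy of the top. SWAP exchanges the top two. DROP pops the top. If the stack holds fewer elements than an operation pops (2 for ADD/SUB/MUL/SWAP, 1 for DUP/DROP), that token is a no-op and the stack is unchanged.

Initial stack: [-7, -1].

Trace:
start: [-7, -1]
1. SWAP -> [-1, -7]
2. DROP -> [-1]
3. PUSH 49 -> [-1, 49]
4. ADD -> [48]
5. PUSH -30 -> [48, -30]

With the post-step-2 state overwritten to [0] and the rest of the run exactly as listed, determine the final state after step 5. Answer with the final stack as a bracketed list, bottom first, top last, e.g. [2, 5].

[49, -30]

state after step 2 := [0]
3. PUSH 49 -> [0, 49]
4. ADD -> [49]
5. PUSH -30 -> [49, -30]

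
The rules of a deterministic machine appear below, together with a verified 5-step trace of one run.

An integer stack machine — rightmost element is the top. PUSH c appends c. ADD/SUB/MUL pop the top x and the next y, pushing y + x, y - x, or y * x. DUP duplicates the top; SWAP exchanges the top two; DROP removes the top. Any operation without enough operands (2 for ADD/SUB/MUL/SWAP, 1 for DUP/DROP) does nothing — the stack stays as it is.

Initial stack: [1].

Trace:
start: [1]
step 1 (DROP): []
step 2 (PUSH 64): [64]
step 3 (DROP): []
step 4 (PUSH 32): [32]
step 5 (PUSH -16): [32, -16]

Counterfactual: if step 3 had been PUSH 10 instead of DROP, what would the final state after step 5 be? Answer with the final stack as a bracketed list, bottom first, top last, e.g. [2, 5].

[64, 10, 32, -16]

(re-executing from step 3 with the substitution; state before step 3: [64])
step 3 (PUSH 10): [64, 10]
step 4 (PUSH 32): [64, 10, 32]
step 5 (PUSH -16): [64, 10, 32, -16]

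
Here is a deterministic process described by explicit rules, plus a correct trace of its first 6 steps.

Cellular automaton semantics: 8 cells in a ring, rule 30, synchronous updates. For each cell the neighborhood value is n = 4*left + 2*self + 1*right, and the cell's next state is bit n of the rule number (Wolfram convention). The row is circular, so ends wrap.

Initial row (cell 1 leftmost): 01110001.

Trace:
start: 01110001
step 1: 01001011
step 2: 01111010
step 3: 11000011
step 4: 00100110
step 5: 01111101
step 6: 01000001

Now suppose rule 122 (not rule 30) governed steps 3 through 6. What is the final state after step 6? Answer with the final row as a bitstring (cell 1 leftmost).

(re-executing steps 3..6 under rule 122; state before step 3: 01111010)
step 3: 11001101
step 4: 01111111
step 5: 11000001
step 6: 01100011

01100011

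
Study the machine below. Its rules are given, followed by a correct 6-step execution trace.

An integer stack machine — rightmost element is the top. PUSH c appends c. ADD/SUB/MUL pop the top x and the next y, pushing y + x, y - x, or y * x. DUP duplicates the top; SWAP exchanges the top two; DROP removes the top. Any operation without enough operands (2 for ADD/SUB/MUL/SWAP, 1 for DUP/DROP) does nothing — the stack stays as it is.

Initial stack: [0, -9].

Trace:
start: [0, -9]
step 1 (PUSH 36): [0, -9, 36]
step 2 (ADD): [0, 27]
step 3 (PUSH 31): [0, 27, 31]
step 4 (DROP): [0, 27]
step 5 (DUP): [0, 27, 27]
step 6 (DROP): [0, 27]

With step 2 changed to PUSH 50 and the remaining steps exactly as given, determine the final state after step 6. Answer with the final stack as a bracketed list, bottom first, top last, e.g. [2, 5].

(re-executing from step 2 with the substitution; state before step 2: [0, -9, 36])
step 2 (PUSH 50): [0, -9, 36, 50]
step 3 (PUSH 31): [0, -9, 36, 50, 31]
step 4 (DROP): [0, -9, 36, 50]
step 5 (DUP): [0, -9, 36, 50, 50]
step 6 (DROP): [0, -9, 36, 50]

[0, -9, 36, 50]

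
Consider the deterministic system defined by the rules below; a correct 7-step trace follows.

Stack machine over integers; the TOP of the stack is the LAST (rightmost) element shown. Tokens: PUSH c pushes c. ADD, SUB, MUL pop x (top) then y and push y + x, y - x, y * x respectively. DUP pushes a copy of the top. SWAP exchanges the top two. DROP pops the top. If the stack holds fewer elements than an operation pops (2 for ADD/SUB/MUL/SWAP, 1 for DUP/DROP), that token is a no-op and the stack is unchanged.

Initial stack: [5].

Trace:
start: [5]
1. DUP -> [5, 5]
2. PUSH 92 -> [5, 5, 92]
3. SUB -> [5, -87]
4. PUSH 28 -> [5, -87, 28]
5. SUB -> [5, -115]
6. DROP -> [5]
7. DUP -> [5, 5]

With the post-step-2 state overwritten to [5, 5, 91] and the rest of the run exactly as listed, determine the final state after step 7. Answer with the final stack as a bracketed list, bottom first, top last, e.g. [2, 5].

[5, 5]

state after step 2 := [5, 5, 91]
3. SUB -> [5, -86]
4. PUSH 28 -> [5, -86, 28]
5. SUB -> [5, -114]
6. DROP -> [5]
7. DUP -> [5, 5]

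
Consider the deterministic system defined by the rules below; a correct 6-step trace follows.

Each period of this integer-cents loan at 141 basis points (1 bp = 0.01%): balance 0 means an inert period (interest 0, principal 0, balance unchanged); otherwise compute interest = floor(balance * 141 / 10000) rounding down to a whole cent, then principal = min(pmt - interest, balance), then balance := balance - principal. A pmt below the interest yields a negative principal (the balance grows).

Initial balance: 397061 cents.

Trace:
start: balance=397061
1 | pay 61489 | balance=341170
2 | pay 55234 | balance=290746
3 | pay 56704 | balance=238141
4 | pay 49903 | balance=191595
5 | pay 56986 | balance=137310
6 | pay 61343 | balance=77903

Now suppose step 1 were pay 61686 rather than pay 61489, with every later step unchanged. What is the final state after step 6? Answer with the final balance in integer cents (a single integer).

77691

(re-executing from step 1 with the substitution; state before step 1: balance=397061)
1 | pay 61686 | balance=340973
2 | pay 55234 | balance=290546
3 | pay 56704 | balance=237938
4 | pay 49903 | balance=191389
5 | pay 56986 | balance=137101
6 | pay 61343 | balance=77691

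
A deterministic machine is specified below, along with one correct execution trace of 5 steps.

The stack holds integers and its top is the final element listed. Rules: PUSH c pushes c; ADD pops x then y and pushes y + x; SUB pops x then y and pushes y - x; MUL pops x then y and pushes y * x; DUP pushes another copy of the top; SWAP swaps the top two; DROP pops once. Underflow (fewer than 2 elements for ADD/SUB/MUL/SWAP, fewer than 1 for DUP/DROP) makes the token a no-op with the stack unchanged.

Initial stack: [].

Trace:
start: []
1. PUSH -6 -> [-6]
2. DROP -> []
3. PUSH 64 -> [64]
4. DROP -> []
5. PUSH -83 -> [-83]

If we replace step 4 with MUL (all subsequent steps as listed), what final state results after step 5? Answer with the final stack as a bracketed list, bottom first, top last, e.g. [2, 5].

[64, -83]

(re-executing from step 4 with the substitution; state before step 4: [64])
4. MUL -> [64]
5. PUSH -83 -> [64, -83]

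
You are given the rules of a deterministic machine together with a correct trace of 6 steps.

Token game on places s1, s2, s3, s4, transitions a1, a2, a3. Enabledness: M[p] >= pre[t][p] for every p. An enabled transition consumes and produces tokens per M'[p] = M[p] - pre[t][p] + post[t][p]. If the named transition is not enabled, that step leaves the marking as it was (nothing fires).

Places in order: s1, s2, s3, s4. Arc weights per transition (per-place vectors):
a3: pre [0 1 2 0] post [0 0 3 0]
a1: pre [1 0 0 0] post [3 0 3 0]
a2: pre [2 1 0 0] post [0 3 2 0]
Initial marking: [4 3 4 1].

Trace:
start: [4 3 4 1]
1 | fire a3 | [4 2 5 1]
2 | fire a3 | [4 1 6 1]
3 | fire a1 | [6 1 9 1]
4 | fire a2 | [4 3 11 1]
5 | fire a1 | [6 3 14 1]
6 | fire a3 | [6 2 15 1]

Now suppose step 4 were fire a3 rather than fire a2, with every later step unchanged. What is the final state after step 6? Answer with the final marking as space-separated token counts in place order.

8 0 13 1

(re-executing from step 4 with the substitution; state before step 4: [6 1 9 1])
4 | fire a3 | [6 0 10 1]
5 | fire a1 | [8 0 13 1]
6 | fire a3 | [8 0 13 1]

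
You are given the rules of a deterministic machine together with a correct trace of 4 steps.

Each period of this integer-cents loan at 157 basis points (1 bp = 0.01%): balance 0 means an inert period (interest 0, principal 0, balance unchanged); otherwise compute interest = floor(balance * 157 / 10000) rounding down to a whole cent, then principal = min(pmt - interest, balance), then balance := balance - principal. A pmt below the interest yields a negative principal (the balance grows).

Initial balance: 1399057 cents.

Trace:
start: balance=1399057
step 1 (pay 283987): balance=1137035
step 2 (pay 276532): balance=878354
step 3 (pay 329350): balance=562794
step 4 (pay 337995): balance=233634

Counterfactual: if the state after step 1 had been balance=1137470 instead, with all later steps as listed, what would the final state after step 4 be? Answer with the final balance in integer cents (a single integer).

234090

state after step 1 := balance=1137470
step 2 (pay 276532): balance=878796
step 3 (pay 329350): balance=563243
step 4 (pay 337995): balance=234090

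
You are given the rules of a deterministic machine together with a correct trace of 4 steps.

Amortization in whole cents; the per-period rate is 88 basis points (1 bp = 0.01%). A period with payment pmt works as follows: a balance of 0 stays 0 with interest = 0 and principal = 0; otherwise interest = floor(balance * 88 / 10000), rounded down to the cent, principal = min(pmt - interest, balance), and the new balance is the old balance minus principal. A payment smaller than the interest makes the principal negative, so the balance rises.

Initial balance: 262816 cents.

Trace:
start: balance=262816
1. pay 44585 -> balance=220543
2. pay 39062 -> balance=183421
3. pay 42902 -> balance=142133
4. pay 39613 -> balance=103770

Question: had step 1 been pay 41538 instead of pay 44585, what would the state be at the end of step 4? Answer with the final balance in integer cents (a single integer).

(re-executing from step 1 with the substitution; state before step 1: balance=262816)
1. pay 41538 -> balance=223590
2. pay 39062 -> balance=186495
3. pay 42902 -> balance=145234
4. pay 39613 -> balance=106899

106899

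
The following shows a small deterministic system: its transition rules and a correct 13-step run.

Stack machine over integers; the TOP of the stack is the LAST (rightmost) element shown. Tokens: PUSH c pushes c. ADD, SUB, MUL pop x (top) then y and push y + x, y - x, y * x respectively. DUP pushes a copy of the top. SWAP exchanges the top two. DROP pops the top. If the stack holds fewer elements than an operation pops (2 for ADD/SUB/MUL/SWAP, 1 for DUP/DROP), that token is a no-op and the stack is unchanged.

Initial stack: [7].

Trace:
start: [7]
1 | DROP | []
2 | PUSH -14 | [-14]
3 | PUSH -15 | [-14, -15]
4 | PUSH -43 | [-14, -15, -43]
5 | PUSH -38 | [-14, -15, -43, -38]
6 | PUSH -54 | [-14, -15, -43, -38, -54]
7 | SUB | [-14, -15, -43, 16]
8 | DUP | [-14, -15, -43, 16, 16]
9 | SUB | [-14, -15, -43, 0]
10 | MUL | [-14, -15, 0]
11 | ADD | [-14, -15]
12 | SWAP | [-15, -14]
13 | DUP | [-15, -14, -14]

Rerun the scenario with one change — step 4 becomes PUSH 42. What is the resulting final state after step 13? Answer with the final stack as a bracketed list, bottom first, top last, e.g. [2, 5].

[-15, -14, -14]

(re-executing from step 4 with the substitution; state before step 4: [-14, -15])
4 | PUSH 42 | [-14, -15, 42]
5 | PUSH -38 | [-14, -15, 42, -38]
6 | PUSH -54 | [-14, -15, 42, -38, -54]
7 | SUB | [-14, -15, 42, 16]
8 | DUP | [-14, -15, 42, 16, 16]
9 | SUB | [-14, -15, 42, 0]
10 | MUL | [-14, -15, 0]
11 | ADD | [-14, -15]
12 | SWAP | [-15, -14]
13 | DUP | [-15, -14, -14]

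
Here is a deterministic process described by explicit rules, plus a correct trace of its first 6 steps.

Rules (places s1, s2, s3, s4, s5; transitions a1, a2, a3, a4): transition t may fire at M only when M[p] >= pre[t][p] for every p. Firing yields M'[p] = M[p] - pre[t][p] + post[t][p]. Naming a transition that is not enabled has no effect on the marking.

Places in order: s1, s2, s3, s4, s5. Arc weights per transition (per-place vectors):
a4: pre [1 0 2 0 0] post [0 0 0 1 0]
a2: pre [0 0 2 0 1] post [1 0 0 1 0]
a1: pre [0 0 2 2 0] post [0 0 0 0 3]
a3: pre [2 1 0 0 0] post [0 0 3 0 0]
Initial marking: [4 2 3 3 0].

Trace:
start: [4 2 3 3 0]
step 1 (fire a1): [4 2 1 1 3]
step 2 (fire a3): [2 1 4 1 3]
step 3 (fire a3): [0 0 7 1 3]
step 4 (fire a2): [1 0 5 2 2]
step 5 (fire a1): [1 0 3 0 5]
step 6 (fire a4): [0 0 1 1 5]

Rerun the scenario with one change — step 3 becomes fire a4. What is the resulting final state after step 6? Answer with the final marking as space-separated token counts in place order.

2 1 0 3 2

(re-executing from step 3 with the substitution; state before step 3: [2 1 4 1 3])
step 3 (fire a4): [1 1 2 2 3]
step 4 (fire a2): [2 1 0 3 2]
step 5 (fire a1): [2 1 0 3 2]
step 6 (fire a4): [2 1 0 3 2]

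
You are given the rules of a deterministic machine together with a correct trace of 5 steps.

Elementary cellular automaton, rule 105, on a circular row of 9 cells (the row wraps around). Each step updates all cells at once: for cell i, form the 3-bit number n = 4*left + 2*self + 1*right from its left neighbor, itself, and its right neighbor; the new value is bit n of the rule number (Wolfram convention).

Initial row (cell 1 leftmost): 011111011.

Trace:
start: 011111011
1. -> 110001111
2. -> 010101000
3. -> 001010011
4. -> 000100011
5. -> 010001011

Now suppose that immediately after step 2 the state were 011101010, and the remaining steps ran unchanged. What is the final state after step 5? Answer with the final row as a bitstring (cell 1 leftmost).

state after step 2 := 011101010
3. -> 010110100
4. -> 001111001
5. -> 001001000

001001000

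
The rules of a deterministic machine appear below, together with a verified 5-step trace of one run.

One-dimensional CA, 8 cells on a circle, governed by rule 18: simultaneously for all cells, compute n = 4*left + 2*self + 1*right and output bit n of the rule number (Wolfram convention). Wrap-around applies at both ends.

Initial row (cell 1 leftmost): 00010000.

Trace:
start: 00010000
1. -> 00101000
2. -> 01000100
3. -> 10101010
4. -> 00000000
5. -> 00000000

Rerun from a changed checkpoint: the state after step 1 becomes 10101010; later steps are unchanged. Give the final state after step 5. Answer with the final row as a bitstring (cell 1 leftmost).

state after step 1 := 10101010
2. -> 00000000
3. -> 00000000
4. -> 00000000
5. -> 00000000

00000000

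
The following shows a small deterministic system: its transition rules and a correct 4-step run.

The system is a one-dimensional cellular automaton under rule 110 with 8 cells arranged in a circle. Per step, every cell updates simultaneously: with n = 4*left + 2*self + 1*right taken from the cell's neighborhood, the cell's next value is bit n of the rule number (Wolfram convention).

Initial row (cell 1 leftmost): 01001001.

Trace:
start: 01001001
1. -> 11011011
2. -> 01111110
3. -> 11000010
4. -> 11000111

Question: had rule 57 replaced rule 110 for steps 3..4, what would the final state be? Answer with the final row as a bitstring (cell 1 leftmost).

(re-executing steps 3..4 under rule 57; state before step 3: 01111110)
3. -> 01000001
4. -> 10111100

10111100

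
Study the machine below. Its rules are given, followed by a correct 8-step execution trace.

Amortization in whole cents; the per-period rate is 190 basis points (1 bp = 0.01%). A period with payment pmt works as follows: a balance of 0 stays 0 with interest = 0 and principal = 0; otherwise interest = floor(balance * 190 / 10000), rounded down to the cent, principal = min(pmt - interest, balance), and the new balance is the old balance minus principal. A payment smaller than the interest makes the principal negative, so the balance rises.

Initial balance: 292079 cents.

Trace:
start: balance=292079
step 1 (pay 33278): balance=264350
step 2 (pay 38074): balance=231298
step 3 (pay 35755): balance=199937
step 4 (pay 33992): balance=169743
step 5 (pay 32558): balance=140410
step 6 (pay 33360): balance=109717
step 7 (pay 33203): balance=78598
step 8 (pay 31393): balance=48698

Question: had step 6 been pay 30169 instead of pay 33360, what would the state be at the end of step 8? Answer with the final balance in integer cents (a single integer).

(re-executing from step 6 with the substitution; state before step 6: balance=140410)
step 6 (pay 30169): balance=112908
step 7 (pay 33203): balance=81850
step 8 (pay 31393): balance=52012

52012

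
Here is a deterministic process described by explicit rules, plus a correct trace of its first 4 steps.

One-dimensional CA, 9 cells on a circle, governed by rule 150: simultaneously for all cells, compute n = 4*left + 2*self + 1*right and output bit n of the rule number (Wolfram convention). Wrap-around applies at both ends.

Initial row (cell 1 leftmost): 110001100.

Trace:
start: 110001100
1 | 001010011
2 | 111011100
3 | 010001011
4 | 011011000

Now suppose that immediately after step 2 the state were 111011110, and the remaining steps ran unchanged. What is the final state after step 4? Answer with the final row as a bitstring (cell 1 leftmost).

state after step 2 := 111011110
3 | 010001100
4 | 111010010

111010010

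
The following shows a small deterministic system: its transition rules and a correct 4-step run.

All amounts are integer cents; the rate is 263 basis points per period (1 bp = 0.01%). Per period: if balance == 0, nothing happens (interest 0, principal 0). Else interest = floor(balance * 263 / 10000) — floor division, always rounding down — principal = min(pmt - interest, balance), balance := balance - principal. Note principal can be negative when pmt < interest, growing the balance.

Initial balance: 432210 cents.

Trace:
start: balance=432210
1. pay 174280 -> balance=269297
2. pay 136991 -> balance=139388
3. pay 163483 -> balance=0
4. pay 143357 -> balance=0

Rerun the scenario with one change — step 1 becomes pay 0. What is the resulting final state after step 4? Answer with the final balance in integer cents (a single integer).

(re-executing from step 1 with the substitution; state before step 1: balance=432210)
1. pay 0 -> balance=443577
2. pay 136991 -> balance=318252
3. pay 163483 -> balance=163139
4. pay 143357 -> balance=24072

24072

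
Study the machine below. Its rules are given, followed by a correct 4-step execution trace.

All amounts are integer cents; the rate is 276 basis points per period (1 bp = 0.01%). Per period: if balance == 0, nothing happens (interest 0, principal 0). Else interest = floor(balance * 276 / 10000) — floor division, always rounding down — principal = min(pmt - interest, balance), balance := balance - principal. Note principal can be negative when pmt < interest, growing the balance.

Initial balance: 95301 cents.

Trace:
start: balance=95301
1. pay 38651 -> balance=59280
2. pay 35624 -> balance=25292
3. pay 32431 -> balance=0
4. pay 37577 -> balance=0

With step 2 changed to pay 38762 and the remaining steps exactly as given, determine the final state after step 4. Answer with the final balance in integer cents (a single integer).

0

(re-executing from step 2 with the substitution; state before step 2: balance=59280)
2. pay 38762 -> balance=22154
3. pay 32431 -> balance=0
4. pay 37577 -> balance=0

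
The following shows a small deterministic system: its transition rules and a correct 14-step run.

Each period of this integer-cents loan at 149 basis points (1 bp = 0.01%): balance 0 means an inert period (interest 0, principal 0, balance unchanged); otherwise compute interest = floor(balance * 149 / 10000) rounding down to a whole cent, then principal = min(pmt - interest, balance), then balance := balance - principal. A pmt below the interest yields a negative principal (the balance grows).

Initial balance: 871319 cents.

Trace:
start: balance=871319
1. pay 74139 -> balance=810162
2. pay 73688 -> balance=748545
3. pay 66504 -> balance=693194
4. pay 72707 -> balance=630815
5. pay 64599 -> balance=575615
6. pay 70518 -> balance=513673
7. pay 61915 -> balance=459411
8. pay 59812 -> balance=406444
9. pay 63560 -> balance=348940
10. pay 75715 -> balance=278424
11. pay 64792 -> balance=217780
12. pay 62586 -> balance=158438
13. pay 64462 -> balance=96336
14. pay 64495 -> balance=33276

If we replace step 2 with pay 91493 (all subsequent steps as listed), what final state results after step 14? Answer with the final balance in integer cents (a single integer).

12013

(re-executing from step 2 with the substitution; state before step 2: balance=810162)
2. pay 91493 -> balance=730740
3. pay 66504 -> balance=675124
4. pay 72707 -> balance=612476
5. pay 64599 -> balance=557002
6. pay 70518 -> balance=494783
7. pay 61915 -> balance=440240
8. pay 59812 -> balance=386987
9. pay 63560 -> balance=329193
10. pay 75715 -> balance=258382
11. pay 64792 -> balance=197439
12. pay 62586 -> balance=137794
13. pay 64462 -> balance=75385
14. pay 64495 -> balance=12013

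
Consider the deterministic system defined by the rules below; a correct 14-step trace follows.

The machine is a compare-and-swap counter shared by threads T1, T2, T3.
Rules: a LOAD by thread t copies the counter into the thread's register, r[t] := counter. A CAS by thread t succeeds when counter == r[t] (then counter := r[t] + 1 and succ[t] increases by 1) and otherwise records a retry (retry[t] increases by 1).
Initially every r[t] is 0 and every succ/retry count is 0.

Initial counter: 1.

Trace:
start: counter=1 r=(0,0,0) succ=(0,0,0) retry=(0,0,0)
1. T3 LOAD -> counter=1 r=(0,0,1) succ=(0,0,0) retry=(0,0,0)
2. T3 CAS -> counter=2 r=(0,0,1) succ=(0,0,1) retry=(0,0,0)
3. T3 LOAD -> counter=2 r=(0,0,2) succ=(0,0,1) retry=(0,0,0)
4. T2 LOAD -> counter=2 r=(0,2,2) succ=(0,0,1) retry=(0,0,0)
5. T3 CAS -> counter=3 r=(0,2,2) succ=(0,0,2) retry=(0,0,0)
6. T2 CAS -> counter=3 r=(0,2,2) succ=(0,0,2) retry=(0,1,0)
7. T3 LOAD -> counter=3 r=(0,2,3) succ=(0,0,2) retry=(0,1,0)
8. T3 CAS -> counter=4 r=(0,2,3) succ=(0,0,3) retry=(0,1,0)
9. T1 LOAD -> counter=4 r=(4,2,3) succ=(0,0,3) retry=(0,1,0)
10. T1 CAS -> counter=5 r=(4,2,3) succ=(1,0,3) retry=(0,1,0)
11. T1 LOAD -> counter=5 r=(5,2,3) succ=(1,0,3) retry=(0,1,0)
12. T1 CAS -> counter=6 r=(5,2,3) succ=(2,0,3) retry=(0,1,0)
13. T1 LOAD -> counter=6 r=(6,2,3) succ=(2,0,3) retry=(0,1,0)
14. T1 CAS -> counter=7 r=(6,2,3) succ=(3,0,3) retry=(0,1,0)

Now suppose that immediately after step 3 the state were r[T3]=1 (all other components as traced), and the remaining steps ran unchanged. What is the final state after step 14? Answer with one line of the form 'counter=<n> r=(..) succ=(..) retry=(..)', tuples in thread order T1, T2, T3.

counter=7 r=(6,2,3) succ=(3,1,2) retry=(0,0,1)

state after step 3 := counter=2 r=(0,0,1) succ=(0,0,1) retry=(0,0,0)
4. T2 LOAD -> counter=2 r=(0,2,1) succ=(0,0,1) retry=(0,0,0)
5. T3 CAS -> counter=2 r=(0,2,1) succ=(0,0,1) retry=(0,0,1)
6. T2 CAS -> counter=3 r=(0,2,1) succ=(0,1,1) retry=(0,0,1)
7. T3 LOAD -> counter=3 r=(0,2,3) succ=(0,1,1) retry=(0,0,1)
8. T3 CAS -> counter=4 r=(0,2,3) succ=(0,1,2) retry=(0,0,1)
9. T1 LOAD -> counter=4 r=(4,2,3) succ=(0,1,2) retry=(0,0,1)
10. T1 CAS -> counter=5 r=(4,2,3) succ=(1,1,2) retry=(0,0,1)
11. T1 LOAD -> counter=5 r=(5,2,3) succ=(1,1,2) retry=(0,0,1)
12. T1 CAS -> counter=6 r=(5,2,3) succ=(2,1,2) retry=(0,0,1)
13. T1 LOAD -> counter=6 r=(6,2,3) succ=(2,1,2) retry=(0,0,1)
14. T1 CAS -> counter=7 r=(6,2,3) succ=(3,1,2) retry=(0,0,1)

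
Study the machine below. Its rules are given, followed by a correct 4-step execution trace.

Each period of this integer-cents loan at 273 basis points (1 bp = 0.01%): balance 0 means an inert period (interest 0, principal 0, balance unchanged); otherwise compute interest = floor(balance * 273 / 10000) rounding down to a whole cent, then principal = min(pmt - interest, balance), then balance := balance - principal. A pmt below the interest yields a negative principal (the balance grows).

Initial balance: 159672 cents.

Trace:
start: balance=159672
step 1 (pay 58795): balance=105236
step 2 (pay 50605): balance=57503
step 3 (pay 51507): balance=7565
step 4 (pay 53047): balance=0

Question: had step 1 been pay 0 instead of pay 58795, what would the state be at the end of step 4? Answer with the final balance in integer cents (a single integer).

18468

(re-executing from step 1 with the substitution; state before step 1: balance=159672)
step 1 (pay 0): balance=164031
step 2 (pay 50605): balance=117904
step 3 (pay 51507): balance=69615
step 4 (pay 53047): balance=18468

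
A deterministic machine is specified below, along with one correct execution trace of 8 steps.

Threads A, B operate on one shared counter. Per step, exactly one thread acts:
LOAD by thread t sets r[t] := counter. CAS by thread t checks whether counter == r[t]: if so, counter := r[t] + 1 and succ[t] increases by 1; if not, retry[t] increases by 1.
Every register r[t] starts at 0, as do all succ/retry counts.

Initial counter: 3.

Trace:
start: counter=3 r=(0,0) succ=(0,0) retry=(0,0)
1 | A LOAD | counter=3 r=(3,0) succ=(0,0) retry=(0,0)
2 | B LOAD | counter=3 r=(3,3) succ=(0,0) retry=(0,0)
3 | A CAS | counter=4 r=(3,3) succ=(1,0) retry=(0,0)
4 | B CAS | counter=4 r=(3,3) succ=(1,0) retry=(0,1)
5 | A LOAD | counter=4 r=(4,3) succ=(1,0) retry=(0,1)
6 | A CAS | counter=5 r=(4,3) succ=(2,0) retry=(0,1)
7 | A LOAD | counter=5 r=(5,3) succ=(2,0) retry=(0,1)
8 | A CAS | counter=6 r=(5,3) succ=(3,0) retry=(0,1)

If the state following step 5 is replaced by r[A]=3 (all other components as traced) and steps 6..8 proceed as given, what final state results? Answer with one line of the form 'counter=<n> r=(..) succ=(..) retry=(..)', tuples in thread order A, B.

state after step 5 := counter=4 r=(3,3) succ=(1,0) retry=(0,1)
6 | A CAS | counter=4 r=(3,3) succ=(1,0) retry=(1,1)
7 | A LOAD | counter=4 r=(4,3) succ=(1,0) retry=(1,1)
8 | A CAS | counter=5 r=(4,3) succ=(2,0) retry=(1,1)

counter=5 r=(4,3) succ=(2,0) retry=(1,1)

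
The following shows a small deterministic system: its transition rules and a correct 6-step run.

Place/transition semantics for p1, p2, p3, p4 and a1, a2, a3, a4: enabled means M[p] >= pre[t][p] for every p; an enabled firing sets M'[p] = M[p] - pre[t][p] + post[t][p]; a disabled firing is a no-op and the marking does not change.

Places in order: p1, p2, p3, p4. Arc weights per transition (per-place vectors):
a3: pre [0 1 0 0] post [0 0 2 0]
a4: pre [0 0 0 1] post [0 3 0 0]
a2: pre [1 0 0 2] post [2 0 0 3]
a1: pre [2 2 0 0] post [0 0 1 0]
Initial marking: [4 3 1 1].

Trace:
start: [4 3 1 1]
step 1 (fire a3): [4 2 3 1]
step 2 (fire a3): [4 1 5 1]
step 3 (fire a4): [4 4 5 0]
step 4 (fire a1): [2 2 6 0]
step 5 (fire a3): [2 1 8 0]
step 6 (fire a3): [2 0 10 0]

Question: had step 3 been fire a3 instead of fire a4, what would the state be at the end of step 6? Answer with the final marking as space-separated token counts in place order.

4 0 7 1

(re-executing from step 3 with the substitution; state before step 3: [4 1 5 1])
step 3 (fire a3): [4 0 7 1]
step 4 (fire a1): [4 0 7 1]
step 5 (fire a3): [4 0 7 1]
step 6 (fire a3): [4 0 7 1]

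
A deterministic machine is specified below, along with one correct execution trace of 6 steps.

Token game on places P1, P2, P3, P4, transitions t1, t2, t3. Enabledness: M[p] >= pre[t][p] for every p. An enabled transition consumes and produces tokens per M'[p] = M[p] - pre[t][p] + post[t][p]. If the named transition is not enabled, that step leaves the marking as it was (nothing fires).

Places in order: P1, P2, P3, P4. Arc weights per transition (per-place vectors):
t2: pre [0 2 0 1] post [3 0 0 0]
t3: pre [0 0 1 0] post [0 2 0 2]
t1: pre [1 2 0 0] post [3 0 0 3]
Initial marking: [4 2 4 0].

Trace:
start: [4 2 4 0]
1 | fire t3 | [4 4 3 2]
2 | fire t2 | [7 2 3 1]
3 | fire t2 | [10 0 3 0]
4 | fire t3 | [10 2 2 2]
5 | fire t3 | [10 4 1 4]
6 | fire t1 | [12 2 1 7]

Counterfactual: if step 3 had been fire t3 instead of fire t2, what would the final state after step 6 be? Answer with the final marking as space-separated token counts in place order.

9 6 0 10

(re-executing from step 3 with the substitution; state before step 3: [7 2 3 1])
3 | fire t3 | [7 4 2 3]
4 | fire t3 | [7 6 1 5]
5 | fire t3 | [7 8 0 7]
6 | fire t1 | [9 6 0 10]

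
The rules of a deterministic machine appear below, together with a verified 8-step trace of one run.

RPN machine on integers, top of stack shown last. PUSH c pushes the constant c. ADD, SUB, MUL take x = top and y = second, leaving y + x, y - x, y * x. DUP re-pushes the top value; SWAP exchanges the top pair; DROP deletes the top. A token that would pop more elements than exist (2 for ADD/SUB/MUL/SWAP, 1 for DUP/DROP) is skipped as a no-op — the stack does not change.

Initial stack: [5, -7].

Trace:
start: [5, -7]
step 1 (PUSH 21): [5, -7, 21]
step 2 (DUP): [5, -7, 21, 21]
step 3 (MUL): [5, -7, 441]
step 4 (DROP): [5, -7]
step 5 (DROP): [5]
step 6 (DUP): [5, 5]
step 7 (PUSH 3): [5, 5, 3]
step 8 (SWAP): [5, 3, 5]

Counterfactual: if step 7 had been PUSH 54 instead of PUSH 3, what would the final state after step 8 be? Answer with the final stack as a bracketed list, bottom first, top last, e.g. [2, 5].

[5, 54, 5]

(re-executing from step 7 with the substitution; state before step 7: [5, 5])
step 7 (PUSH 54): [5, 5, 54]
step 8 (SWAP): [5, 54, 5]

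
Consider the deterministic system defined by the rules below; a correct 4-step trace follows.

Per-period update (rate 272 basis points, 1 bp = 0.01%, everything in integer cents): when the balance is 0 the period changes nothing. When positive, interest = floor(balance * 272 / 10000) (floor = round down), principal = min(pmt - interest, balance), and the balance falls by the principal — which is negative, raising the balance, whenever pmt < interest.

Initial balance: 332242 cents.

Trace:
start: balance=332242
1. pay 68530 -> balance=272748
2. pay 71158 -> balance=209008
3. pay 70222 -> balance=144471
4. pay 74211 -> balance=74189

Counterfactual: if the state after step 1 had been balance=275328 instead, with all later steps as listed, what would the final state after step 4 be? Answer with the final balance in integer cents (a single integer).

76985

state after step 1 := balance=275328
2. pay 71158 -> balance=211658
3. pay 70222 -> balance=147193
4. pay 74211 -> balance=76985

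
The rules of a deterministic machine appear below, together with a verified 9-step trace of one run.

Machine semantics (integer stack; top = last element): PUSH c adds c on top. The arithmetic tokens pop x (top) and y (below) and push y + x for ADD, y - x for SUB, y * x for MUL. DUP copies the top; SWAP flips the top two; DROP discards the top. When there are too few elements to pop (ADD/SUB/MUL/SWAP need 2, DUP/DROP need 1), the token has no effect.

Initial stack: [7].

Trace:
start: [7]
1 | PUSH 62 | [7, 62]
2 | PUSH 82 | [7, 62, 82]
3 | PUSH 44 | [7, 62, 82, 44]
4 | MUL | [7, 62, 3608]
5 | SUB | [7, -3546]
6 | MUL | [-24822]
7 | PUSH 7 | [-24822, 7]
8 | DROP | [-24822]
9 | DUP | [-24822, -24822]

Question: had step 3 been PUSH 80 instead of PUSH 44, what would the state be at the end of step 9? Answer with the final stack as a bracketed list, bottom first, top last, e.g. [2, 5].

(re-executing from step 3 with the substitution; state before step 3: [7, 62, 82])
3 | PUSH 80 | [7, 62, 82, 80]
4 | MUL | [7, 62, 6560]
5 | SUB | [7, -6498]
6 | MUL | [-45486]
7 | PUSH 7 | [-45486, 7]
8 | DROP | [-45486]
9 | DUP | [-45486, -45486]

[-45486, -45486]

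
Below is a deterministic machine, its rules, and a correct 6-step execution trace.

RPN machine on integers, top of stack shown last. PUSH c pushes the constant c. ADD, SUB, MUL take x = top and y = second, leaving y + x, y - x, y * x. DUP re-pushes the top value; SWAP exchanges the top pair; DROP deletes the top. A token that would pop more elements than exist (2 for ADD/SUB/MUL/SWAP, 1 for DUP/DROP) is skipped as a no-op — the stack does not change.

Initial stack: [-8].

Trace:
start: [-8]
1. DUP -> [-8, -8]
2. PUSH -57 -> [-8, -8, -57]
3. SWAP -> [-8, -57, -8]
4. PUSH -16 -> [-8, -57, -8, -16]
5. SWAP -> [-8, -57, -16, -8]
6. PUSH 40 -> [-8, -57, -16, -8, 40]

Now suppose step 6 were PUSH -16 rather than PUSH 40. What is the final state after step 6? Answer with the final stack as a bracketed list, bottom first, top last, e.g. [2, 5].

[-8, -57, -16, -8, -16]

(re-executing from step 6 with the substitution; state before step 6: [-8, -57, -16, -8])
6. PUSH -16 -> [-8, -57, -16, -8, -16]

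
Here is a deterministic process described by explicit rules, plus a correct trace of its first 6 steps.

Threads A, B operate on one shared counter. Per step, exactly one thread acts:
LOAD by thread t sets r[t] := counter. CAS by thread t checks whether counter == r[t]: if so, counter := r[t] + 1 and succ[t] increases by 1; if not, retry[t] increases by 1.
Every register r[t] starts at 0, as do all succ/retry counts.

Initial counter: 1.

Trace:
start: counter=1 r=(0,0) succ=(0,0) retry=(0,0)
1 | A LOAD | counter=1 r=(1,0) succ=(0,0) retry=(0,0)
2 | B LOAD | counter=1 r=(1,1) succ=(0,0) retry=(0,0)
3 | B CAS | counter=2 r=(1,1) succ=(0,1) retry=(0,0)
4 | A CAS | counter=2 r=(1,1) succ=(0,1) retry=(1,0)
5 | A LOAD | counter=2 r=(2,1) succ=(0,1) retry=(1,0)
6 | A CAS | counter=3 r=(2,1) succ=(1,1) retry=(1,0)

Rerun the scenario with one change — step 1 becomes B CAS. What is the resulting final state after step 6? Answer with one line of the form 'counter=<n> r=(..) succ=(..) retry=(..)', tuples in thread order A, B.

counter=3 r=(2,1) succ=(1,1) retry=(1,1)

(re-executing from step 1 with the substitution; state before step 1: counter=1 r=(0,0) succ=(0,0) retry=(0,0))
1 | B CAS | counter=1 r=(0,0) succ=(0,0) retry=(0,1)
2 | B LOAD | counter=1 r=(0,1) succ=(0,0) retry=(0,1)
3 | B CAS | counter=2 r=(0,1) succ=(0,1) retry=(0,1)
4 | A CAS | counter=2 r=(0,1) succ=(0,1) retry=(1,1)
5 | A LOAD | counter=2 r=(2,1) succ=(0,1) retry=(1,1)
6 | A CAS | counter=3 r=(2,1) succ=(1,1) retry=(1,1)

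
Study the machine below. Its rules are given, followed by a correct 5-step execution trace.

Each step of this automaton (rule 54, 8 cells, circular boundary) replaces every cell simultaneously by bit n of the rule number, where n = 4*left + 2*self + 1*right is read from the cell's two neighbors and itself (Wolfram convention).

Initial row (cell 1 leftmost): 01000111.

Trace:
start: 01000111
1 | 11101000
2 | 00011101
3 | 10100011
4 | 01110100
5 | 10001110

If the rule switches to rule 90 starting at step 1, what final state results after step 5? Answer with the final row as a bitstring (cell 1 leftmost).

00000000

(re-executing steps 1..5 under rule 90; state before step 1: 01000111)
1 | 00101101
2 | 11001100
3 | 11111111
4 | 00000000
5 | 00000000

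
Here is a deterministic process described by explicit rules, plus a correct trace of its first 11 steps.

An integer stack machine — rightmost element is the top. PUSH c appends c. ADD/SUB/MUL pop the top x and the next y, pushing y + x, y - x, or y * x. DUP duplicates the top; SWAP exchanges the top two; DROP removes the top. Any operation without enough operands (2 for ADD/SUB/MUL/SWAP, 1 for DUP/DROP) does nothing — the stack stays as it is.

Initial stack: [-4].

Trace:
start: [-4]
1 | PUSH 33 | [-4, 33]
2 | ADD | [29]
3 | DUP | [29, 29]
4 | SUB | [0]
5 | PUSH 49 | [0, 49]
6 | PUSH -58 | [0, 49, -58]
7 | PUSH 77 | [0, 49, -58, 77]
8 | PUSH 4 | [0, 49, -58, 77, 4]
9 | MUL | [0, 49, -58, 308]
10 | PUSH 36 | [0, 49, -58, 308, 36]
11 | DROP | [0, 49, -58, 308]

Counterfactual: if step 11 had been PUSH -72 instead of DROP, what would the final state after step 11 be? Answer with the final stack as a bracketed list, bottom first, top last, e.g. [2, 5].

(re-executing from step 11 with the substitution; state before step 11: [0, 49, -58, 308, 36])
11 | PUSH -72 | [0, 49, -58, 308, 36, -72]

[0, 49, -58, 308, 36, -72]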